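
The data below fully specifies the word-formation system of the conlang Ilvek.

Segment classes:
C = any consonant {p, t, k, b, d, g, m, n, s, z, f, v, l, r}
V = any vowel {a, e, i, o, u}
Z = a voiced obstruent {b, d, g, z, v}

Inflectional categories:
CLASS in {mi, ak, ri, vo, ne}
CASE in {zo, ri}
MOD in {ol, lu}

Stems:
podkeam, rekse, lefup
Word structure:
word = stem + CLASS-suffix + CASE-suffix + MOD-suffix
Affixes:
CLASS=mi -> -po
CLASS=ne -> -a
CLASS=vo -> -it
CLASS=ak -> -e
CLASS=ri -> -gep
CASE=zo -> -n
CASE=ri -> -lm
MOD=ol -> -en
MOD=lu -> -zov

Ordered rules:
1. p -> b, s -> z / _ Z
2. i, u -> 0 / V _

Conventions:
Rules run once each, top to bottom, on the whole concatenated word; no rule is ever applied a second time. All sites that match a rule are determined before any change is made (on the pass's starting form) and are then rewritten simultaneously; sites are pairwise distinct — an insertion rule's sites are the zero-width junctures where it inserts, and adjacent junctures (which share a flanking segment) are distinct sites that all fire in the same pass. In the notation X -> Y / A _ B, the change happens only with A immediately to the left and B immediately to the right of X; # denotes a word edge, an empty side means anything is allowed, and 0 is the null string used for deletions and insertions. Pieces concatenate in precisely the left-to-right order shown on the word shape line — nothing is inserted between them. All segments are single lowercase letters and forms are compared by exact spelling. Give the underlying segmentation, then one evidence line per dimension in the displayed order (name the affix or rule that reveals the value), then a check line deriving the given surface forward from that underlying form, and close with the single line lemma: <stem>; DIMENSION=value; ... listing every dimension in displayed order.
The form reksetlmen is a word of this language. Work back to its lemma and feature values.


underlying: rekse-it-lm-en
CLASS=vo - signalled by the affix -it
CASE=ri - signalled by the affix -lm
MOD=ol - signalled by the affix -en
check: rekseitlmen -> rekseitlmen -> reksetlmen
lemma: rekse; CLASS=vo; CASE=ri; MOD=ol


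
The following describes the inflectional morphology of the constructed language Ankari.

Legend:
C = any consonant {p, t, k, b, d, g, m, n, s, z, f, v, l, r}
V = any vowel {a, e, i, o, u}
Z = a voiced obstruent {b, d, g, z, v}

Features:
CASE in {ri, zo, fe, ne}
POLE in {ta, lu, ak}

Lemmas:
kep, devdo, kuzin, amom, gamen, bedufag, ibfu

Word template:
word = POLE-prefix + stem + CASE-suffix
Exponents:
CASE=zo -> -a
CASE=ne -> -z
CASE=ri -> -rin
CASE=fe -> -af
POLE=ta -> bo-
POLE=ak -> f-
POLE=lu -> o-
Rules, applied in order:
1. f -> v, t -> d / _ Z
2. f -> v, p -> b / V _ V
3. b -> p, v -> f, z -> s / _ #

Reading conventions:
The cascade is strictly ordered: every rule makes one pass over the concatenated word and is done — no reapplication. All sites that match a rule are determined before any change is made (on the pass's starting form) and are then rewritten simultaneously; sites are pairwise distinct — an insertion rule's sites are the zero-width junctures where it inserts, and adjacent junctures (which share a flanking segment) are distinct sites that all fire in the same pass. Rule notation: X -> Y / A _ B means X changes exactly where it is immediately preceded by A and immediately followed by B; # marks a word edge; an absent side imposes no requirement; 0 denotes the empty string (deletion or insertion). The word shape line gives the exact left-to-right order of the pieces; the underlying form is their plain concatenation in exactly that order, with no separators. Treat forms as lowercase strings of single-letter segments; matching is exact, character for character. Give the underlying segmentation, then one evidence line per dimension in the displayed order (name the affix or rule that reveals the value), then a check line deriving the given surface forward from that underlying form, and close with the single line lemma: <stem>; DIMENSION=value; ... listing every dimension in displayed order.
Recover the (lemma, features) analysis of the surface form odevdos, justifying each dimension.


underlying: o-devdo-z
CASE=ne - signalled by the affix -z
POLE=lu - signalled by the affix o-
check: odevdoz -> odevdoz -> odevdoz -> odevdos
lemma: devdo; CASE=ne; POLE=lu


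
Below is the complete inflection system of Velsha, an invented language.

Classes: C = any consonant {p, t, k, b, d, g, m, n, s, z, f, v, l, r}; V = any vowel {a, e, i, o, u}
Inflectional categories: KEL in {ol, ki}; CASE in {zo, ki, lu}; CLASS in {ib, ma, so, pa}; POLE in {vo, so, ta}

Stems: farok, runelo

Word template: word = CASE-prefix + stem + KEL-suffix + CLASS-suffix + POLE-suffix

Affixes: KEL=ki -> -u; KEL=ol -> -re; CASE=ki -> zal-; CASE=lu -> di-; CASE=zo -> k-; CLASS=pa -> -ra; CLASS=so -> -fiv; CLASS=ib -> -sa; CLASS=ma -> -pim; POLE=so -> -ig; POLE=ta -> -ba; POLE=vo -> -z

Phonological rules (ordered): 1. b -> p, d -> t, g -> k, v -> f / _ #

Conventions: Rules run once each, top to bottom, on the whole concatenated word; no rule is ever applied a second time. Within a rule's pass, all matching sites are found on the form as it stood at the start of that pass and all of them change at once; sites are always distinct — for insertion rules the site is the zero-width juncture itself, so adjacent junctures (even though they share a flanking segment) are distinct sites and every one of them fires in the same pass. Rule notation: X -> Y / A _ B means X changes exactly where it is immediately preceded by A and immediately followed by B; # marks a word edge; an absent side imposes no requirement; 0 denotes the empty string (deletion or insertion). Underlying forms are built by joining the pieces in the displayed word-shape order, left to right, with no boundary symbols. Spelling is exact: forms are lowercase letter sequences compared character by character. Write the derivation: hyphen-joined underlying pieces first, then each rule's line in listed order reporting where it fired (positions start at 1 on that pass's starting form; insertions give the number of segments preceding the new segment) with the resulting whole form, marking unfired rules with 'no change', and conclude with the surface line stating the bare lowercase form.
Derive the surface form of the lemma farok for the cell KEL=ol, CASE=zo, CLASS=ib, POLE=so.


underlying: k-farok-re-sa-ig
1. b -> p, d -> t, g -> k, v -> f / _ #: fires at position(s) 12: kfarokresaik
surface: kfarokresaik


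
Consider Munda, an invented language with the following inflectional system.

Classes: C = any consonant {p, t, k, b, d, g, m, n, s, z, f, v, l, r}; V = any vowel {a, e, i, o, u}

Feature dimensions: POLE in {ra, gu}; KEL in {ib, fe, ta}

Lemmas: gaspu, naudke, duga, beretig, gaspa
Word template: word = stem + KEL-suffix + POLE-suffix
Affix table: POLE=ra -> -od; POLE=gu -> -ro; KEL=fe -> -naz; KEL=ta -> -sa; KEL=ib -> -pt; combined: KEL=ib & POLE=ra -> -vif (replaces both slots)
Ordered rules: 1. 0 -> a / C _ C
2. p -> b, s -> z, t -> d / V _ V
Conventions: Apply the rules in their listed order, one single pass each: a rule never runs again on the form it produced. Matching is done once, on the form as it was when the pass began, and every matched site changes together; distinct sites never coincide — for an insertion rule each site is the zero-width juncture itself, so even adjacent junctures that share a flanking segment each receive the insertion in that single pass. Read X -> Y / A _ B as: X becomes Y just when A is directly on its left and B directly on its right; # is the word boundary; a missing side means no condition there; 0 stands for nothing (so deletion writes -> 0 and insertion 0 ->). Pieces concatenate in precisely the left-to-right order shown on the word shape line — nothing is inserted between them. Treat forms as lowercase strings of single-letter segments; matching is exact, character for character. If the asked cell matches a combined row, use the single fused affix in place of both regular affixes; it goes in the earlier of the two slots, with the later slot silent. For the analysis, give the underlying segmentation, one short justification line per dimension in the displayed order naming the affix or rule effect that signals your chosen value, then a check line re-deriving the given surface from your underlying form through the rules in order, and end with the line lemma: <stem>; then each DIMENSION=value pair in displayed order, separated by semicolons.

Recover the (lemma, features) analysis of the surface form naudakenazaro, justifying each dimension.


underlying: naudke-naz-ro
POLE=gu - signalled by the affix -ro
KEL=fe - signalled by the affix -naz
check: naudkenazro -> naudakenazaro -> naudakenazaro
lemma: naudke; POLE=gu; KEL=fe


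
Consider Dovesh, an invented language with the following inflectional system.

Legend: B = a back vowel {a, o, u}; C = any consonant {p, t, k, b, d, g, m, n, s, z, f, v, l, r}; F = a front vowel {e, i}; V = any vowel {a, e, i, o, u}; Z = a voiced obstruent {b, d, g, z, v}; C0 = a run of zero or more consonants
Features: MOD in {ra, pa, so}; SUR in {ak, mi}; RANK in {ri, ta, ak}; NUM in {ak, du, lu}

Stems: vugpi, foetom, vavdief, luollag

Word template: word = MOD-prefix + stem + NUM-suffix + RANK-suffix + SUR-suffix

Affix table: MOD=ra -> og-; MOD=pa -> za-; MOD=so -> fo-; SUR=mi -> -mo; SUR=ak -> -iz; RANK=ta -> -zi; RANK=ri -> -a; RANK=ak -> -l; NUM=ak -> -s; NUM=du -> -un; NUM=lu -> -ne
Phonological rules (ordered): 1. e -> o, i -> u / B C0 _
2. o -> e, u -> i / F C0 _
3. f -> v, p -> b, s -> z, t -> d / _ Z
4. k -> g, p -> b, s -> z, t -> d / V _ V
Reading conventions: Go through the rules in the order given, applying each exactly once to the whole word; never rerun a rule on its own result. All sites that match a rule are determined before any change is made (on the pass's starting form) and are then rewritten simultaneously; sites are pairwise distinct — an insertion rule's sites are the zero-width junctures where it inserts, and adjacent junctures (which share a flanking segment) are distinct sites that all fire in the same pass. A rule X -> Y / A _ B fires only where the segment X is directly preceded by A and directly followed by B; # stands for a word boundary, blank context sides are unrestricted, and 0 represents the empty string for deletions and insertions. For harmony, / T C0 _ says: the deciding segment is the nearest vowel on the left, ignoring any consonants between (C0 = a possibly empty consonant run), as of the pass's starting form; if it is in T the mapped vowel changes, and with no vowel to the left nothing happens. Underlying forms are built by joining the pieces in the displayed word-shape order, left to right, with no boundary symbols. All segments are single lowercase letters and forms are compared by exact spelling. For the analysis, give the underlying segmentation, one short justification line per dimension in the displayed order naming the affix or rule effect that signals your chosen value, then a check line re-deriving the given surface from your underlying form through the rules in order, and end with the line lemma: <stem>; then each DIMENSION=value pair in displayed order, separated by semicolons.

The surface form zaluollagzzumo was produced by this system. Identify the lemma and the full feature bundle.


underlying: za-luollag-s-zi-mo
MOD=pa - signalled by the affix za-
SUR=mi - signalled by the affix -mo
RANK=ta - signalled by the affix -zi
NUM=ak - signalled by the affix -s
check: zaluollagszimo -> zaluollagszumo -> zaluollagszumo -> zaluollagzzumo -> zaluollagzzumo
lemma: luollag; MOD=pa; SUR=mi; RANK=ta; NUM=ak


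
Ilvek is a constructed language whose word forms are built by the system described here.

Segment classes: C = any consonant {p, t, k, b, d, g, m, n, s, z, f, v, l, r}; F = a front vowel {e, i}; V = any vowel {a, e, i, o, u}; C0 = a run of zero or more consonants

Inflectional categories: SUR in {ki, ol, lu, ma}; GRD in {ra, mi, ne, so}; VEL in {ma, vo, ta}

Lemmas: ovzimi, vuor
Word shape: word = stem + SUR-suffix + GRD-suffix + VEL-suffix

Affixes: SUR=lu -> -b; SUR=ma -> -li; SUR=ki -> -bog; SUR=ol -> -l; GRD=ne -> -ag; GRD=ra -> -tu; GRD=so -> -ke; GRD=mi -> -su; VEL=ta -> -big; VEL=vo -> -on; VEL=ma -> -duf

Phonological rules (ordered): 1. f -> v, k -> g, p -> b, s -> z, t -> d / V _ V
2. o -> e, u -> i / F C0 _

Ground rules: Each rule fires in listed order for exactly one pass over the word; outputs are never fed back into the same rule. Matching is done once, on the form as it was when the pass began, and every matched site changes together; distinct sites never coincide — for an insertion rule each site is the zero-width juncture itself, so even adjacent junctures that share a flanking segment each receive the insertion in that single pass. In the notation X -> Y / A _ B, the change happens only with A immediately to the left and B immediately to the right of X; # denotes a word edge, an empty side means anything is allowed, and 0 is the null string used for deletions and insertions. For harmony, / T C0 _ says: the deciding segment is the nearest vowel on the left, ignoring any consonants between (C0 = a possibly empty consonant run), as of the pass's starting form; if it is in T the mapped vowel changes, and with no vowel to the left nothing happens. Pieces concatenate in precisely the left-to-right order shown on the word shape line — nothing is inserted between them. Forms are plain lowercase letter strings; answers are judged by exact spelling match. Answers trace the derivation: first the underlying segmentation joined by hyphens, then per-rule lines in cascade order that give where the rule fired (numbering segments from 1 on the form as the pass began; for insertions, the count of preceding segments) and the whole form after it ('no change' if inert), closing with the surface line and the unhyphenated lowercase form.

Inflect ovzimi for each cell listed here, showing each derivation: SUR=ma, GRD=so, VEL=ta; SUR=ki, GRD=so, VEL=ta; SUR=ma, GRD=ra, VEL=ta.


cell SUR=ma, GRD=so, VEL=ta:
underlying: ovzimi-li-ke-big
1. f -> v, k -> g, p -> b, s -> z, t -> d / V _ V: fires at position(s) 9: ovzimiligebig
2. o -> e, u -> i / F C0 _: no change
surface: ovzimiligebig

cell SUR=ki, GRD=so, VEL=ta:
underlying: ovzimi-bog-ke-big
1. f -> v, k -> g, p -> b, s -> z, t -> d / V _ V: no change
2. o -> e, u -> i / F C0 _: fires at position(s) 8: ovzimibegkebig
surface: ovzimibegkebig

cell SUR=ma, GRD=ra, VEL=ta:
underlying: ovzimi-li-tu-big
1. f -> v, k -> g, p -> b, s -> z, t -> d / V _ V: fires at position(s) 9: ovzimilidubig
2. o -> e, u -> i / F C0 _: fires at position(s) 10: ovzimilidibig
surface: ovzimilidibig


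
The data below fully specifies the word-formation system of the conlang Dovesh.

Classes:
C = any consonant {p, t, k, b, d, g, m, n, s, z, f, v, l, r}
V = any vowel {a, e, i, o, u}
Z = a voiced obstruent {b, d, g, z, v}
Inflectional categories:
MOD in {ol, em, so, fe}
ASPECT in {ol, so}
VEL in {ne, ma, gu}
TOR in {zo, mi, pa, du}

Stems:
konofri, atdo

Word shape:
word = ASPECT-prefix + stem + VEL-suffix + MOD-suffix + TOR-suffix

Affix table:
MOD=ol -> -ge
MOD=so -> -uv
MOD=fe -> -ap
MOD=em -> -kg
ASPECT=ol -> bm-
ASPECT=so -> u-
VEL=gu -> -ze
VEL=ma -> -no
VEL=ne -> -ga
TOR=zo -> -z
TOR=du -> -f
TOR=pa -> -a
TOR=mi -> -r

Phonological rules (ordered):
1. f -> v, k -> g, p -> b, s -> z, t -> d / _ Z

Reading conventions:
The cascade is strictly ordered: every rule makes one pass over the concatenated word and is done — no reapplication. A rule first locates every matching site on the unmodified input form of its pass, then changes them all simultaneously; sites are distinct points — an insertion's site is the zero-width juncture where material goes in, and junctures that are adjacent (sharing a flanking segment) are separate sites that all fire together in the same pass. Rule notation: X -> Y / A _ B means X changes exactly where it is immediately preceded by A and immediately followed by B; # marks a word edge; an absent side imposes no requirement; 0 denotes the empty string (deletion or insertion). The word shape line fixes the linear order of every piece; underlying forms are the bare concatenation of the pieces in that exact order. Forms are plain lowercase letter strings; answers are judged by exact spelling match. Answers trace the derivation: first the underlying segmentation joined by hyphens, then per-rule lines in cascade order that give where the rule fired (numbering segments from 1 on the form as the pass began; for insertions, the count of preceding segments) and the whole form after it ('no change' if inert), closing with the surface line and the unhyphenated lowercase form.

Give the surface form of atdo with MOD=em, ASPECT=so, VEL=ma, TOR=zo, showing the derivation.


underlying: u-atdo-no-kg-z
1. f -> v, k -> g, p -> b, s -> z, t -> d / _ Z: fires at position(s) 3, 8: uaddonoggz
surface: uaddonoggz


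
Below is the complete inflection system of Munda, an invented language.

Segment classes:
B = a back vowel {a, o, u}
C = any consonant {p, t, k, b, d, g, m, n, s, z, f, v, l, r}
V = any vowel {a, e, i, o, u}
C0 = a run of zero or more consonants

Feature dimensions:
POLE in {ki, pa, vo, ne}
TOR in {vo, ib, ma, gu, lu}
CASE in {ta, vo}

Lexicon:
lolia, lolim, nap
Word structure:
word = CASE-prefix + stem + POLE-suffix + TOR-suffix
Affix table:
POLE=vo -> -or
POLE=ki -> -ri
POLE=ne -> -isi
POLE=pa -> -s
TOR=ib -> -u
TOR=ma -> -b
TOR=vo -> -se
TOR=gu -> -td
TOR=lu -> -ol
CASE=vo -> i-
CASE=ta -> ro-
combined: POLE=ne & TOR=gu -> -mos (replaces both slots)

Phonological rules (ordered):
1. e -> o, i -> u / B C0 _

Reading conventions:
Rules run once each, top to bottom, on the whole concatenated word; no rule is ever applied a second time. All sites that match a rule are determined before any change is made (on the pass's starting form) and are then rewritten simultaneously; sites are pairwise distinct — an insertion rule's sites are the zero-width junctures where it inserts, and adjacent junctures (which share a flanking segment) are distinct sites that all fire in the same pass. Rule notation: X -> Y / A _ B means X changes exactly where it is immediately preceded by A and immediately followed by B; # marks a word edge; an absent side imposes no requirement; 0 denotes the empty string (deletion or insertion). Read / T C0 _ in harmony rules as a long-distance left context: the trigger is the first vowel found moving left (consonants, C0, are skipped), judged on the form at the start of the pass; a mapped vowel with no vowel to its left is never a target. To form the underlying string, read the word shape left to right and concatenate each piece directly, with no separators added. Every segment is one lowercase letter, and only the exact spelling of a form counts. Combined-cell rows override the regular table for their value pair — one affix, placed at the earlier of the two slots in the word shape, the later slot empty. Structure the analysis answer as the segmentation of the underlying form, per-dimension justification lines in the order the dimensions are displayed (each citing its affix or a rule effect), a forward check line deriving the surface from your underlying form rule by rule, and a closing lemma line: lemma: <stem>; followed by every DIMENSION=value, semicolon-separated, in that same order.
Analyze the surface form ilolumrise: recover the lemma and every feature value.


underlying: i-lolim-ri-se
POLE=ki - signalled by the affix -ri
TOR=vo - signalled by the affix -se
CASE=vo - signalled by the affix i-
check: ilolimrise -> ilolumrise
lemma: lolim; POLE=ki; TOR=vo; CASE=vo


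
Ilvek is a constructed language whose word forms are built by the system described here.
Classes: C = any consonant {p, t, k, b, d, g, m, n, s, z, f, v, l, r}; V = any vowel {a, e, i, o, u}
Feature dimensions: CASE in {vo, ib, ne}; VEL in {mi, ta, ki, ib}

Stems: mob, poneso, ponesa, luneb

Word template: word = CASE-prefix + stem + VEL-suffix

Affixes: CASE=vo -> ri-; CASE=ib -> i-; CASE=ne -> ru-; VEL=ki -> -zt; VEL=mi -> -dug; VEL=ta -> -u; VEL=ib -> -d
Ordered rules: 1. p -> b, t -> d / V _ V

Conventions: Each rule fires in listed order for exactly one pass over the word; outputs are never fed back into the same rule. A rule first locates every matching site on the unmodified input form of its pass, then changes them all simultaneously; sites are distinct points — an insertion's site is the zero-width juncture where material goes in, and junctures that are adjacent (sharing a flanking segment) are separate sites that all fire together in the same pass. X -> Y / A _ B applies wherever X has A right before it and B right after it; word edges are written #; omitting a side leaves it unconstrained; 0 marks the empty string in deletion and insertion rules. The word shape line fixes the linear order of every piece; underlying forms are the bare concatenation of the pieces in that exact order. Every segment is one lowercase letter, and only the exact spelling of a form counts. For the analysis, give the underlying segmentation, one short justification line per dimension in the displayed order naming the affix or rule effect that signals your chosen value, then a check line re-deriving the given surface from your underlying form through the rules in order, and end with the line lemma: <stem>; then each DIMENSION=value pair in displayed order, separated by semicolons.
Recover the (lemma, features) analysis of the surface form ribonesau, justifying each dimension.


underlying: ri-ponesa-u
CASE=vo - signalled by the affix ri-
VEL=ta - signalled by the affix -u
check: riponesau -> ribonesau
lemma: ponesa; CASE=vo; VEL=ta


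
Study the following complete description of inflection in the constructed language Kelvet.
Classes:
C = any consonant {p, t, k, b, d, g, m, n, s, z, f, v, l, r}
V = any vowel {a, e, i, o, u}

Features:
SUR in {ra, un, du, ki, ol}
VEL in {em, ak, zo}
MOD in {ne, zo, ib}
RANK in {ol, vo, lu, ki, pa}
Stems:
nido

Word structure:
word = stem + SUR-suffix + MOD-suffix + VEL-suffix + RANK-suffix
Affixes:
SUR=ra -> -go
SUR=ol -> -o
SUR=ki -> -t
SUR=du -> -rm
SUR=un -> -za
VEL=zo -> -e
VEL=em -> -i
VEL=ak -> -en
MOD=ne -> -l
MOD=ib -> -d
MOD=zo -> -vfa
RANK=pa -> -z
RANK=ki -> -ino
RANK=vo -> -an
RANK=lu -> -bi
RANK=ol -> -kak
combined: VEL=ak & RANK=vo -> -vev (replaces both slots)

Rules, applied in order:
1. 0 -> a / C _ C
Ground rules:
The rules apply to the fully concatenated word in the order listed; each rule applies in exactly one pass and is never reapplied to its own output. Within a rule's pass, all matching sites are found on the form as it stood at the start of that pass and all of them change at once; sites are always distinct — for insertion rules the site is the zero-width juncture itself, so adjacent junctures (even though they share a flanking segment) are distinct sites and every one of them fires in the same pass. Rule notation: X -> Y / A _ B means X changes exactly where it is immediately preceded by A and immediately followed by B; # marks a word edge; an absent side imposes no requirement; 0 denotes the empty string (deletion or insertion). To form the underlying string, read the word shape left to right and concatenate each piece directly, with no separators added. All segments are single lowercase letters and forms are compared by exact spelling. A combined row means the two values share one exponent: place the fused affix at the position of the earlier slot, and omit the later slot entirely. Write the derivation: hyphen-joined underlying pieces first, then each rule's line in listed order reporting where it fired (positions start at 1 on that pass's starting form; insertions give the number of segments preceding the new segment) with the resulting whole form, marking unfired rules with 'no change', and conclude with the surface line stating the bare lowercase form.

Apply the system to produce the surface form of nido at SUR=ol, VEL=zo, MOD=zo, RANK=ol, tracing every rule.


underlying: nido-o-vfa-e-kak
1. 0 -> a / C _ C: inserts after position(s) 6: nidoovafaekak
surface: nidoovafaekak


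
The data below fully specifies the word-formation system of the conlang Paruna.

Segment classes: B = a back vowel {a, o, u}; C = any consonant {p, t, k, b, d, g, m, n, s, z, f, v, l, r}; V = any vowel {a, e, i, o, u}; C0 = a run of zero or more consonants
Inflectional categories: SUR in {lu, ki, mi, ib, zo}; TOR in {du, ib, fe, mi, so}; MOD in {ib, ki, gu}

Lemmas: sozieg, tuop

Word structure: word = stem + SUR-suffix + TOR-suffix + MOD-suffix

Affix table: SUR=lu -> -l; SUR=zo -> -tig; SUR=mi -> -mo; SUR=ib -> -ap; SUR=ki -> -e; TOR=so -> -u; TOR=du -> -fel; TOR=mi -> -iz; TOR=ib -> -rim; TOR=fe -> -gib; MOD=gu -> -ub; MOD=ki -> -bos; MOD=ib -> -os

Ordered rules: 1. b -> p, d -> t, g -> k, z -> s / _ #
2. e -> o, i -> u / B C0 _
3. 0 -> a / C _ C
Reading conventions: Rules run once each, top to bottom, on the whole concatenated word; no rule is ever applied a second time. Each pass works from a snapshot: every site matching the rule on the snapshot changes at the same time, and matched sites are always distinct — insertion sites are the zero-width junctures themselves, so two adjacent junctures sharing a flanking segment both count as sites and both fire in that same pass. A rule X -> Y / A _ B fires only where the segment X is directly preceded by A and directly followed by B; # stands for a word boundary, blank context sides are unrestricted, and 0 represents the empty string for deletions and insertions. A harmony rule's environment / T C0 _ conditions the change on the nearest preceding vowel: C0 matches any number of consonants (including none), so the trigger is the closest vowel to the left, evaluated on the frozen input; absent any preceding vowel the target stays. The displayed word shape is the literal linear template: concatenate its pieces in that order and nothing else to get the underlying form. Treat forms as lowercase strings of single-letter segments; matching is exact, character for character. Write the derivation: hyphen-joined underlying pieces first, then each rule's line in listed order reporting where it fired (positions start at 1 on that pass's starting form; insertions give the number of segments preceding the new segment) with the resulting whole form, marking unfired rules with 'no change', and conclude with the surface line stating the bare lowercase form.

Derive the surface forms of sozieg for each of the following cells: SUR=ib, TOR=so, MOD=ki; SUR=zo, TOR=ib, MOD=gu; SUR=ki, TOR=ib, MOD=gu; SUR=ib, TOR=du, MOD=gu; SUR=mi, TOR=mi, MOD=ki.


cell SUR=ib, TOR=so, MOD=ki:
underlying: sozieg-ap-u-bos
1. b -> p, d -> t, g -> k, z -> s / _ #: no change
2. e -> o, i -> u / B C0 _: fires at position(s) 4: sozuegapubos
3. 0 -> a / C _ C: no change
surface: sozuegapubos

cell SUR=zo, TOR=ib, MOD=gu:
underlying: sozieg-tig-rim-ub
1. b -> p, d -> t, g -> k, z -> s / _ #: fires at position(s) 14: soziegtigrimup
2. e -> o, i -> u / B C0 _: fires at position(s) 4: sozuegtigrimup
3. 0 -> a / C _ C: inserts after position(s) 6, 9: sozuegatigarimup
surface: sozuegatigarimup

cell SUR=ki, TOR=ib, MOD=gu:
underlying: sozieg-e-rim-ub
1. b -> p, d -> t, g -> k, z -> s / _ #: fires at position(s) 12: soziegerimup
2. e -> o, i -> u / B C0 _: fires at position(s) 4: sozuegerimup
3. 0 -> a / C _ C: no change
surface: sozuegerimup

cell SUR=ib, TOR=du, MOD=gu:
underlying: sozieg-ap-fel-ub
1. b -> p, d -> t, g -> k, z -> s / _ #: fires at position(s) 13: soziegapfelup
2. e -> o, i -> u / B C0 _: fires at position(s) 4, 10: sozuegapfolup
3. 0 -> a / C _ C: inserts after position(s) 8: sozuegapafolup
surface: sozuegapafolup

cell SUR=mi, TOR=mi, MOD=ki:
underlying: sozieg-mo-iz-bos
1. b -> p, d -> t, g -> k, z -> s / _ #: no change
2. e -> o, i -> u / B C0 _: fires at position(s) 4, 9: sozuegmouzbos
3. 0 -> a / C _ C: inserts after position(s) 6, 10: sozuegamouzabos
surface: sozuegamouzabos


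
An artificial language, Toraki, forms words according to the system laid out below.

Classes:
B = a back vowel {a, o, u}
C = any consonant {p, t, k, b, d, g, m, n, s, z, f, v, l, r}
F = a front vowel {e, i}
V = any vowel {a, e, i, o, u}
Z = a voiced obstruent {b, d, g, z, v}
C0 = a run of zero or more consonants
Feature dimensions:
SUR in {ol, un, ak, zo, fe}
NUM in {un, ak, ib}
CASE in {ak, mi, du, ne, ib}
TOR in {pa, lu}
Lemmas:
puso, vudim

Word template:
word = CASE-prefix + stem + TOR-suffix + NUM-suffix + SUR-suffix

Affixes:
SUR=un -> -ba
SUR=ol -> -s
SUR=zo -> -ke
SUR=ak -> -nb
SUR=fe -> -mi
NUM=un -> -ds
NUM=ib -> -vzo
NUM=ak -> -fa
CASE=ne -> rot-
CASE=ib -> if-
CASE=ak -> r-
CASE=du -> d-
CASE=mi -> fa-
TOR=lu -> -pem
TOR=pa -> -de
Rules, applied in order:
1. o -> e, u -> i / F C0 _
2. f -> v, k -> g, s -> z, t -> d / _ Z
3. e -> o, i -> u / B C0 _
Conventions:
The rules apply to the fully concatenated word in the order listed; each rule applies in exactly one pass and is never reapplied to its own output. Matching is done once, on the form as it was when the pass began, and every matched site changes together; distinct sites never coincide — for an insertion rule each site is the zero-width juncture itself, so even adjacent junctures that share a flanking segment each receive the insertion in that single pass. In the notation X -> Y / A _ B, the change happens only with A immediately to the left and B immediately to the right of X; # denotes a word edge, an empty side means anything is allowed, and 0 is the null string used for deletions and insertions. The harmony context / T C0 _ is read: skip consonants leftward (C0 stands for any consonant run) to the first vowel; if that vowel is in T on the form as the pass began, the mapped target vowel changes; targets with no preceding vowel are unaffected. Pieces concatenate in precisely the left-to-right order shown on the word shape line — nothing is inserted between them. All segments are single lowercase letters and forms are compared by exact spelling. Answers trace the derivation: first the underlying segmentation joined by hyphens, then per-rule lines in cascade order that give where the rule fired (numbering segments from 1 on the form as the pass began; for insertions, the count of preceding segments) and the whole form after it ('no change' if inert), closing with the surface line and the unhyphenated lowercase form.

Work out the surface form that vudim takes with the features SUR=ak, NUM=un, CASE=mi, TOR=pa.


underlying: fa-vudim-de-ds-nb
1. o -> e, u -> i / F C0 _: no change
2. f -> v, k -> g, s -> z, t -> d / _ Z: no change
3. e -> o, i -> u / B C0 _: fires at position(s) 6: favudumdedsnb
surface: favudumdedsnb


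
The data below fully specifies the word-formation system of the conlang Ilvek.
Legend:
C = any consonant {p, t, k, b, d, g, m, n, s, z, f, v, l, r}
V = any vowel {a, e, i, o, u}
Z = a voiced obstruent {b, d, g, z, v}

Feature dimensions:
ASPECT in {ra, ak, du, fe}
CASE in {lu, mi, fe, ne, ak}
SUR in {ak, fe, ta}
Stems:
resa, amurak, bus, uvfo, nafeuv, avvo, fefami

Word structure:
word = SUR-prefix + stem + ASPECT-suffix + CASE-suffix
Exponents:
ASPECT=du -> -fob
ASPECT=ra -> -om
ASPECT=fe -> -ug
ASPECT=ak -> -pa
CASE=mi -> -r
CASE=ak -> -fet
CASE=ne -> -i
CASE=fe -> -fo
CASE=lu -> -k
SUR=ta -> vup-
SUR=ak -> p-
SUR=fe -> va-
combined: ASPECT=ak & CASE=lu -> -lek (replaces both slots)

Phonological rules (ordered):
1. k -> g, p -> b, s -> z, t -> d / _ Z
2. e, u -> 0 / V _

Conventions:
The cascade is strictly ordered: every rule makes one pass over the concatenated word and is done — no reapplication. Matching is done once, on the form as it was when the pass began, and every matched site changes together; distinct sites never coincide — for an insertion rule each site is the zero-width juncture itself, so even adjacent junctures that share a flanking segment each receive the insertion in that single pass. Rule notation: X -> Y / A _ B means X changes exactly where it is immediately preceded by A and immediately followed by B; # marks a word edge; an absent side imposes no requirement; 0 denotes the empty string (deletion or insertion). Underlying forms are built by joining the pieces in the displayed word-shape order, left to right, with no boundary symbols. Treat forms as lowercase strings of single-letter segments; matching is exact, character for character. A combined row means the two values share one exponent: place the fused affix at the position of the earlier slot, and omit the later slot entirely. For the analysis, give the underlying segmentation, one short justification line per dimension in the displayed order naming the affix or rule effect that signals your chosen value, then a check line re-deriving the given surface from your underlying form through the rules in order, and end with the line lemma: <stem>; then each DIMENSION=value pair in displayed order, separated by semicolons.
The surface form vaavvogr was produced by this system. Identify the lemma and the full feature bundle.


underlying: va-avvo-ug-r
ASPECT=fe - signalled by the affix -ug
CASE=mi - signalled by the affix -r
SUR=fe - signalled by the affix va-
check: vaavvougr -> vaavvougr -> vaavvogr
lemma: avvo; ASPECT=fe; CASE=mi; SUR=fe


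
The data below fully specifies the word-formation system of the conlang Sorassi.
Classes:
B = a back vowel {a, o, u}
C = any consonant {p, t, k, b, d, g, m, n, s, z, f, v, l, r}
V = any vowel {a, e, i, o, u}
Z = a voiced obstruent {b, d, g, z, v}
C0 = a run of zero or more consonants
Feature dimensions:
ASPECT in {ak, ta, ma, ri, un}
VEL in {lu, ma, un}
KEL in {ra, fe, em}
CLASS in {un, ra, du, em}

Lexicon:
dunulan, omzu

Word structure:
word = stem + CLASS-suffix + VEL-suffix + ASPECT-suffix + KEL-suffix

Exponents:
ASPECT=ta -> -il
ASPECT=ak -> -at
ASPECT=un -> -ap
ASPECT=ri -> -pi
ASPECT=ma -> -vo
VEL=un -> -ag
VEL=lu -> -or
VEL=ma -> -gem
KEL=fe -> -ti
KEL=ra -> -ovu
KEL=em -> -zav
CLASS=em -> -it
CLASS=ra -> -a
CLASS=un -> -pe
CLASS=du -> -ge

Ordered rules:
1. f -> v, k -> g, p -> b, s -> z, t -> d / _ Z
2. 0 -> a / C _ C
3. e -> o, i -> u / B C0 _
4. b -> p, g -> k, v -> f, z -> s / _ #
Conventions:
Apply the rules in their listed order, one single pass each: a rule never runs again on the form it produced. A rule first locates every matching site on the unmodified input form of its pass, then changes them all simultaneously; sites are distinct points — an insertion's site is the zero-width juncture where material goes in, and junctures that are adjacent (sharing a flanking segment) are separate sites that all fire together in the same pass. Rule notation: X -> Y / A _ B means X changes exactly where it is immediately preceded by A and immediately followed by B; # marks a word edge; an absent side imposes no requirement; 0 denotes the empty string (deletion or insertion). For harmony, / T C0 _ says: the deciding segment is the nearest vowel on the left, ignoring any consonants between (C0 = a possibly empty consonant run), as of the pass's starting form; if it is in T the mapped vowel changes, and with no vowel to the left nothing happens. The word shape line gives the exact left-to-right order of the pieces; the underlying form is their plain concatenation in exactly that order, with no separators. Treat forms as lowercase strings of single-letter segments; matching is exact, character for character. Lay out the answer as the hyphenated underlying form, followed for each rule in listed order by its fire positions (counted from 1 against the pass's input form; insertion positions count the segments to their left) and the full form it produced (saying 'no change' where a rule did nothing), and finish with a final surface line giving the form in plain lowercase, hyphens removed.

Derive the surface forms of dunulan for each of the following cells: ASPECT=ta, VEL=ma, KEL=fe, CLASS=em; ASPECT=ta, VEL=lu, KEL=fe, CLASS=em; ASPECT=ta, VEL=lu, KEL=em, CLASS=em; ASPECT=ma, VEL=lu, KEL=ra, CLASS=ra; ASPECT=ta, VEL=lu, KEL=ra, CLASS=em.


cell ASPECT=ta, VEL=ma, KEL=fe, CLASS=em:
underlying: dunulan-it-gem-il-ti
1. f -> v, k -> g, p -> b, s -> z, t -> d / _ Z: fires at position(s) 9: dunulanidgemilti
2. 0 -> a / C _ C: inserts after position(s) 9, 14: dunulanidagemilati
3. e -> o, i -> u / B C0 _: fires at position(s) 8, 12, 18: dunulanudagomilatu
4. b -> p, g -> k, v -> f, z -> s / _ #: no change
surface: dunulanudagomilatu

cell ASPECT=ta, VEL=lu, KEL=fe, CLASS=em:
underlying: dunulan-it-or-il-ti
1. f -> v, k -> g, p -> b, s -> z, t -> d / _ Z: no change
2. 0 -> a / C _ C: inserts after position(s) 13: dunulanitorilati
3. e -> o, i -> u / B C0 _: fires at position(s) 8, 12, 16: dunulanutorulatu
4. b -> p, g -> k, v -> f, z -> s / _ #: no change
surface: dunulanutorulatu

cell ASPECT=ta, VEL=lu, KEL=em, CLASS=em:
underlying: dunulan-it-or-il-zav
1. f -> v, k -> g, p -> b, s -> z, t -> d / _ Z: no change
2. 0 -> a / C _ C: inserts after position(s) 13: dunulanitorilazav
3. e -> o, i -> u / B C0 _: fires at position(s) 8, 12: dunulanutorulazav
4. b -> p, g -> k, v -> f, z -> s / _ #: fires at position(s) 17: dunulanutorulazaf
surface: dunulanutorulazaf

cell ASPECT=ma, VEL=lu, KEL=ra, CLASS=ra:
underlying: dunulan-a-or-vo-ovu
1. f -> v, k -> g, p -> b, s -> z, t -> d / _ Z: no change
2. 0 -> a / C _ C: inserts after position(s) 10: dunulanaoravoovu
3. e -> o, i -> u / B C0 _: no change
4. b -> p, g -> k, v -> f, z -> s / _ #: no change
surface: dunulanaoravoovu

cell ASPECT=ta, VEL=lu, KEL=ra, CLASS=em:
underlying: dunulan-it-or-il-ovu
1. f -> v, k -> g, p -> b, s -> z, t -> d / _ Z: no change
2. 0 -> a / C _ C: no change
3. e -> o, i -> u / B C0 _: fires at position(s) 8, 12: dunulanutorulovu
4. b -> p, g -> k, v -> f, z -> s / _ #: no change
surface: dunulanutorulovu


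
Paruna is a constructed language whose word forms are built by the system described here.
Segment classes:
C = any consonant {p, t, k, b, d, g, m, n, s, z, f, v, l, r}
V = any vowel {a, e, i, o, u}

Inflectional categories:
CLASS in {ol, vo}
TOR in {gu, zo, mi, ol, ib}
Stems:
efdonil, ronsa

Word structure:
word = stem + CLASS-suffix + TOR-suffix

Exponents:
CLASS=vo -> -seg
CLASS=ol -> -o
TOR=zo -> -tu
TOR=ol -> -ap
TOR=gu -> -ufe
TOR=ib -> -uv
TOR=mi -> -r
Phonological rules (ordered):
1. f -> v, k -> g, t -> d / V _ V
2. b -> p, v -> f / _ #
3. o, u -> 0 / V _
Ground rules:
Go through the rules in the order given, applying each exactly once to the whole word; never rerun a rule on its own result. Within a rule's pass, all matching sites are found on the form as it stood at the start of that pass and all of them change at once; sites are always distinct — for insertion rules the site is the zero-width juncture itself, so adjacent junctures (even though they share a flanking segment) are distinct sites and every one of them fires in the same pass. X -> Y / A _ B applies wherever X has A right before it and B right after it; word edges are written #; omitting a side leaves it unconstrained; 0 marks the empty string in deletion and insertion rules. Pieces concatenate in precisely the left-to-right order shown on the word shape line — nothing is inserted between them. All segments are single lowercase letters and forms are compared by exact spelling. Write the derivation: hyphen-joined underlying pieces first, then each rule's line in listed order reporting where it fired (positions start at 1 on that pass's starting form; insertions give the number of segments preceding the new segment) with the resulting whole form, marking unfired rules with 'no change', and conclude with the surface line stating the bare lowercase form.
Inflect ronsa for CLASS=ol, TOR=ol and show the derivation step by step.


underlying: ronsa-o-ap
1. f -> v, k -> g, t -> d / V _ V: no change
2. b -> p, v -> f / _ #: no change
3. o, u -> 0 / V _: fires at position(s) 6: ronsaap
surface: ronsaap


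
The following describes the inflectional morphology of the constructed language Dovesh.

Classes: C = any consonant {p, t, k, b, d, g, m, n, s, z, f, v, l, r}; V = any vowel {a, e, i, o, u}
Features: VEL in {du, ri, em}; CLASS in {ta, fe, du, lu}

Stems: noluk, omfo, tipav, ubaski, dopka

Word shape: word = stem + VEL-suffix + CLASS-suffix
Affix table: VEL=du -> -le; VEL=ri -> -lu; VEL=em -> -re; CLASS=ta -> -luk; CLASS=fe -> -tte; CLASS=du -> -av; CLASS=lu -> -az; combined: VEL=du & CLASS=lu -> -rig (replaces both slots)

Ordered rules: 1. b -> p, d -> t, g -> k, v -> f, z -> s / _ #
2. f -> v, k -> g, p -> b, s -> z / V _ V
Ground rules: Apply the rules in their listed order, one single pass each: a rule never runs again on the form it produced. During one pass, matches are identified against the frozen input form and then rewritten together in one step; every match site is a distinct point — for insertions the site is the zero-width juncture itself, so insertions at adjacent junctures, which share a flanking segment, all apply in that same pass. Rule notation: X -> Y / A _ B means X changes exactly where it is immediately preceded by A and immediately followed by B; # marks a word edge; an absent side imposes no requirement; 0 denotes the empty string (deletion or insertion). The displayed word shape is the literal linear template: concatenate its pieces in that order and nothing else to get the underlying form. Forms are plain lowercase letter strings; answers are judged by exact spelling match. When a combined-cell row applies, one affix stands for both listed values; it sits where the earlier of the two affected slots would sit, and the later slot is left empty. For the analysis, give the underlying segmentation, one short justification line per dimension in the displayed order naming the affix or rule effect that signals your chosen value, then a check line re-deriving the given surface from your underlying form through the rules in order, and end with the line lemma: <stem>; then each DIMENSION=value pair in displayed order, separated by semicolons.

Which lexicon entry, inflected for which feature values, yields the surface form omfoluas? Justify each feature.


underlying: omfo-lu-az
VEL=ri - signalled by the affix -lu
CLASS=lu - signalled by the affix -az
check: omfoluaz -> omfoluas -> omfoluas
lemma: omfo; VEL=ri; CLASS=lu
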